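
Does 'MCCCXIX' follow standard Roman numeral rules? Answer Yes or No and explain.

'MCCCXIX': Check the rules: uses only the symbols I, V, X, L, C, D, M; no symbol is repeated more than three times in a row; V, L and D each appear at most once; the only place a smaller symbol precedes a larger one is the allowed subtractive pair IX, the symbol right after such a pair (if any) is smaller than the pair's first symbol, and otherwise the values never increase from left to right. Value: M (1000) + C (100) + C (100) + C (100) + X (10) + IX (9) = 1319. So it is a valid standard Roman numeral.

Yes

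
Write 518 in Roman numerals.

Convert 518 to Roman numerals:
  518 contains 1×500 (D)
  18 contains 1×10 (X)
  8 contains 1×5 (V)
  3 contains 3×1 (III)

DXVIII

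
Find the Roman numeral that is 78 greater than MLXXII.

MLXXII = 1072
1072 + 78 = 1150

MCL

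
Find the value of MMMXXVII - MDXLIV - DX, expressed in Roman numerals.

MMMXXVII = 3027, MDXLIV = 1544, DX = 510
3027 - 1544 = 1483
1483 - 510 = 973

CMLXXIII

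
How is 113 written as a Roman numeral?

Convert 113 to Roman numerals:
  113 contains 1×100 (C)
  13 contains 1×10 (X)
  3 contains 3×1 (III)

CXIII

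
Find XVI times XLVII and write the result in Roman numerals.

XVI = 16
XLVII = 47
16 × 47 = 752

DCCLII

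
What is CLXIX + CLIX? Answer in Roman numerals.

CLXIX = 169
CLIX = 159
169 + 159 = 328

CCCXXVIII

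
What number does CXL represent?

CXL: C=100, XL=40
100 + 40 = 140

140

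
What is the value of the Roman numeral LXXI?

LXXI: L=50, X=10, X=10, I=1
50 + 10 + 10 + 1 = 71

71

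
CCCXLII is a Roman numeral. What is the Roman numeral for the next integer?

CCCXLII = 342; next is 343

CCCXLIII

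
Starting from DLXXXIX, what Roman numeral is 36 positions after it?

DLXXXIX = 589
589 + 36 = 625

DCXXV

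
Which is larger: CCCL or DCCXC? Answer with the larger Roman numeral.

CCCL = 350
DCCXC = 790
790 is larger

DCCXC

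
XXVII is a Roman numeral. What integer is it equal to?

XXVII: X=10, X=10, V=5, I=1, I=1
10 + 10 + 5 + 1 + 1 = 27

27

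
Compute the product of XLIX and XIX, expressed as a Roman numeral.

XLIX = 49
XIX = 19
49 × 19 = 931

CMXXXI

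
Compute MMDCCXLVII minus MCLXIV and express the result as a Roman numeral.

MMDCCXLVII = 2747
MCLXIV = 1164
2747 - 1164 = 1583

MDLXXXIII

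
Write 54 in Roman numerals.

Convert 54 to Roman numerals:
  54 contains 1×50 (L)
  4 contains 1×4 (IV)

LIV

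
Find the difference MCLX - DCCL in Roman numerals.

MCLX = 1160
DCCL = 750
1160 - 750 = 410

CDX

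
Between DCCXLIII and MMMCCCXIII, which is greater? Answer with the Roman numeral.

DCCXLIII = 743
MMMCCCXIII = 3313
3313 is larger

MMMCCCXIII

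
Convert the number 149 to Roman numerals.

Convert 149 to Roman numerals:
  149 contains 1×100 (C)
  49 contains 1×40 (XL)
  9 contains 1×9 (IX)

CXLIX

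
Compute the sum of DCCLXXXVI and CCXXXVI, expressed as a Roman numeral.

DCCLXXXVI = 786
CCXXXVI = 236
786 + 236 = 1022

MXXII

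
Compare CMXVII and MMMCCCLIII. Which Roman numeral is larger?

CMXVII = 917
MMMCCCLIII = 3353
3353 is larger

MMMCCCLIII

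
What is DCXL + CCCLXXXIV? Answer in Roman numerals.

DCXL = 640
CCCLXXXIV = 384
640 + 384 = 1024

MXXIV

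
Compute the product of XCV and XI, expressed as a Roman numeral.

XCV = 95
XI = 11
95 × 11 = 1045

MXLV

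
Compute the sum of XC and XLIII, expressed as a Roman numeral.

XC = 90
XLIII = 43
90 + 43 = 133

CXXXIII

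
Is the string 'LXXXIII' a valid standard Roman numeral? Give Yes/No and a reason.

'LXXXIII': Check the rules: uses only the symbols I, V, X, L, C, D, M; no symbol is repeated more than three times in a row; V, L and D each appear at most once; no smaller symbol precedes a larger one (values never increase from left to right). Value: L (50) + X (10) + X (10) + X (10) + I (1) + I (1) + I (1) = 83. So it is a valid standard Roman numeral.

Yes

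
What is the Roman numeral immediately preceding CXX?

CXX = 120; previous is 119

CXIX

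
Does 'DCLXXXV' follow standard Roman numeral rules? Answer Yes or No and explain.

'DCLXXXV': Check the rules: uses only the symbols I, V, X, L, C, D, M; no symbol is repeated more than three times in a row; V, L and D each appear at most once; no smaller symbol precedes a larger one (values never increase from left to right). Value: D (500) + C (100) + L (50) + X (10) + X (10) + X (10) + V (5) = 685. So it is a valid standard Roman numeral.

Yes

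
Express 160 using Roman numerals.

Convert 160 to Roman numerals:
  160 contains 1×100 (C)
  60 contains 1×50 (L)
  10 contains 1×10 (X)

CLX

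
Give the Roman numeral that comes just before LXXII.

LXXII = 72, so the previous integer is 72 - 1 = 71

LXXI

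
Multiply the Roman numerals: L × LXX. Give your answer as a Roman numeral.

L = 50
LXX = 70
50 × 70 = 3500

MMMD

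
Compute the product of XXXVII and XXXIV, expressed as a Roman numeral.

XXXVII = 37
XXXIV = 34
37 × 34 = 1258

MCCLVIII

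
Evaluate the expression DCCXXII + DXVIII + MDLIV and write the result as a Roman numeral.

DCCXXII = 722, DXVIII = 518, MDLIV = 1554
722 + 518 = 1240
1240 + 1554 = 2794

MMDCCXCIV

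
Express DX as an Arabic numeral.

DX: D=500, X=10
500 + 10 = 510

510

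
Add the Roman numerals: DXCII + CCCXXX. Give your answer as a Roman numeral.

DXCII = 592
CCCXXX = 330
592 + 330 = 922

CMXXII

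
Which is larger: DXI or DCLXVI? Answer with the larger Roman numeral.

DXI = 511
DCLXVI = 666
666 is larger

DCLXVI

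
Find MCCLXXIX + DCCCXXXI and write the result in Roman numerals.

MCCLXXIX = 1279
DCCCXXXI = 831
1279 + 831 = 2110

MMCX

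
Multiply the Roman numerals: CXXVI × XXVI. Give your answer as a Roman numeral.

CXXVI = 126
XXVI = 26
126 × 26 = 3276

MMMCCLXXVI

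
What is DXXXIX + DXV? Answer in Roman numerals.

DXXXIX = 539
DXV = 515
539 + 515 = 1054

MLIV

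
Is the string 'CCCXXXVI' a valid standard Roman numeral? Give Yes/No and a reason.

'CCCXXXVI': Check the rules: uses only the symbols I, V, X, L, C, D, M; no symbol is repeated more than three times in a row; V, L and D each appear at most once; no smaller symbol precedes a larger one (values never increase from left to right). Value: C (100) + C (100) + C (100) + X (10) + X (10) + X (10) + V (5) + I (1) = 336. So it is a valid standard Roman numeral.

Yes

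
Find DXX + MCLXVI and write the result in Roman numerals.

DXX = 520
MCLXVI = 1166
520 + 1166 = 1686

MDCLXXXVI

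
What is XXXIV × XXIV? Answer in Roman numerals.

XXXIV = 34
XXIV = 24
34 × 24 = 816

DCCCXVI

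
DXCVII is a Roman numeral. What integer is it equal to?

DXCVII: D=500, XC=90, V=5, I=1, I=1
500 + 90 + 5 + 1 + 1 = 597

597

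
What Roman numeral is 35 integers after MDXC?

MDXC = 1590
1590 + 35 = 1625

MDCXXV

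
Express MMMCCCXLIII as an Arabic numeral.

MMMCCCXLIII: M=1000, M=1000, M=1000, C=100, C=100, C=100, XL=40, I=1, I=1, I=1
1000 + 1000 + 1000 + 100 + 100 + 100 + 40 + 1 + 1 + 1 = 3343

3343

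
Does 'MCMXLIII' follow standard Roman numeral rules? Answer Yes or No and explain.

'MCMXLIII': Check the rules: uses only the symbols I, V, X, L, C, D, M; no symbol is repeated more than three times in a row; V, L and D each appear at most once; the only places a smaller symbol precedes a larger one are the allowed subtractive pairs CM, XL, the symbol right after such a pair (if any) is smaller than the pair's first symbol, and otherwise the values never increase from left to right. Value: M (1000) + CM (900) + XL (40) + I (1) + I (1) + I (1) = 1943. So it is a valid standard Roman numeral.

Yes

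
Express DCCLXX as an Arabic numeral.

DCCLXX: D=500, C=100, C=100, L=50, X=10, X=10
500 + 100 + 100 + 50 + 10 + 10 = 770

770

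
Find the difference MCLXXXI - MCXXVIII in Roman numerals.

MCLXXXI = 1181
MCXXVIII = 1128
1181 - 1128 = 53

LIII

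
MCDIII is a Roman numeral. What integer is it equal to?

MCDIII: M=1000, CD=400, I=1, I=1, I=1
1000 + 400 + 1 + 1 + 1 = 1403

1403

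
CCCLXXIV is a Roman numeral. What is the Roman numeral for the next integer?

CCCLXXIV = 374, so the next integer is 374 + 1 = 375

CCCLXXV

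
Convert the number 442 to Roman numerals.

Convert 442 to Roman numerals:
  442 contains 1×400 (CD)
  42 contains 1×40 (XL)
  2 contains 2×1 (II)

CDXLII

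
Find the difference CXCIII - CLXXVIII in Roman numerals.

CXCIII = 193
CLXXVIII = 178
193 - 178 = 15

XV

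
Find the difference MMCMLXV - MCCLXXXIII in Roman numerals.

MMCMLXV = 2965
MCCLXXXIII = 1283
2965 - 1283 = 1682

MDCLXXXII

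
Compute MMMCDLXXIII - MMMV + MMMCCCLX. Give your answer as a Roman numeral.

MMMCDLXXIII = 3473, MMMV = 3005, MMMCCCLX = 3360
3473 - 3005 = 468
468 + 3360 = 3828

MMMDCCCXXVIII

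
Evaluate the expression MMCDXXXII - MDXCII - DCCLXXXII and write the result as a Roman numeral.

MMCDXXXII = 2432, MDXCII = 1592, DCCLXXXII = 782
2432 - 1592 = 840
840 - 782 = 58

LVIII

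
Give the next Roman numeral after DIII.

DIII = 503, so the next integer is 503 + 1 = 504

DIV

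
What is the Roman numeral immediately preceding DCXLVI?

DCXLVI = 646, so the previous integer is 646 - 1 = 645

DCXLV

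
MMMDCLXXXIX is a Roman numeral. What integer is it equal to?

MMMDCLXXXIX: M=1000, M=1000, M=1000, D=500, C=100, L=50, X=10, X=10, X=10, IX=9
1000 + 1000 + 1000 + 500 + 100 + 50 + 10 + 10 + 10 + 9 = 3689

3689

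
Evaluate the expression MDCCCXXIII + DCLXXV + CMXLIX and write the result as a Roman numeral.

MDCCCXXIII = 1823, DCLXXV = 675, CMXLIX = 949
1823 + 675 = 2498
2498 + 949 = 3447

MMMCDXLVII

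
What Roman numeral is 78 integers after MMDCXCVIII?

MMDCXCVIII = 2698
2698 + 78 = 2776

MMDCCLXXVI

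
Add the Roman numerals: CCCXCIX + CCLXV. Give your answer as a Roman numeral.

CCCXCIX = 399
CCLXV = 265
399 + 265 = 664

DCLXIV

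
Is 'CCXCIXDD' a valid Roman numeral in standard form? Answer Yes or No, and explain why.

'CCXCIXDD': D should not appear more than once

No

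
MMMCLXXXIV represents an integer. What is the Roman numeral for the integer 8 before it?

MMMCLXXXIV = 3184
3184 - 8 = 3176

MMMCLXXVI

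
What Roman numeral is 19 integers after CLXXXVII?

CLXXXVII = 187
187 + 19 = 206

CCVI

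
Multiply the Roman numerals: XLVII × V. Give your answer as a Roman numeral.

XLVII = 47
V = 5
47 × 5 = 235

CCXXXV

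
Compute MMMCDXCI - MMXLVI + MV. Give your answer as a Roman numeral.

MMMCDXCI = 3491, MMXLVI = 2046, MV = 1005
3491 - 2046 = 1445
1445 + 1005 = 2450

MMCDL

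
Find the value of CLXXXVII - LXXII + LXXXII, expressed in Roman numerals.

CLXXXVII = 187, LXXII = 72, LXXXII = 82
187 - 72 = 115
115 + 82 = 197

CXCVII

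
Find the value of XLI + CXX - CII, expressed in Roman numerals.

XLI = 41, CXX = 120, CII = 102
41 + 120 = 161
161 - 102 = 59

LIX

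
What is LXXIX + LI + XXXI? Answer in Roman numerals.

LXXIX = 79, LI = 51, XXXI = 31
79 + 51 = 130
130 + 31 = 161

CLXI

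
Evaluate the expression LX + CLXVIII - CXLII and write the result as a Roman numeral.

LX = 60, CLXVIII = 168, CXLII = 142
60 + 168 = 228
228 - 142 = 86

LXXXVI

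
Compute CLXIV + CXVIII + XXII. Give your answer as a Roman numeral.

CLXIV = 164, CXVIII = 118, XXII = 22
164 + 118 = 282
282 + 22 = 304

CCCIV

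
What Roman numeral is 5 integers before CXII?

CXII = 112
112 - 5 = 107

CVII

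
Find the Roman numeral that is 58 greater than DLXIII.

DLXIII = 563
563 + 58 = 621

DCXXI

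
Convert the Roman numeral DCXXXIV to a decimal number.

DCXXXIV: D=500, C=100, X=10, X=10, X=10, IV=4
500 + 100 + 10 + 10 + 10 + 4 = 634

634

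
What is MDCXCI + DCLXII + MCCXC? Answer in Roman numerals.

MDCXCI = 1691, DCLXII = 662, MCCXC = 1290
1691 + 662 = 2353
2353 + 1290 = 3643

MMMDCXLIII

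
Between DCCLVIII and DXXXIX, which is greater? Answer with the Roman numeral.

DCCLVIII = 758
DXXXIX = 539
758 is larger

DCCLVIII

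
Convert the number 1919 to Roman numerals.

Convert 1919 to Roman numerals:
  1919 contains 1×1000 (M)
  919 contains 1×900 (CM)
  19 contains 1×10 (X)
  9 contains 1×9 (IX)

MCMXIX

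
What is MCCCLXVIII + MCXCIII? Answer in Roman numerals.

MCCCLXVIII = 1368
MCXCIII = 1193
1368 + 1193 = 2561

MMDLXI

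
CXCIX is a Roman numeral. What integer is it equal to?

CXCIX: C=100, XC=90, IX=9
100 + 90 + 9 = 199

199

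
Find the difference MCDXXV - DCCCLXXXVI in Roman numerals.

MCDXXV = 1425
DCCCLXXXVI = 886
1425 - 886 = 539

DXXXIX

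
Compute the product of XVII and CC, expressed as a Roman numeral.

XVII = 17
CC = 200
17 × 200 = 3400

MMMCD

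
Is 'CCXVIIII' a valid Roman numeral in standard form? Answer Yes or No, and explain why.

'CCXVIIII': More than 3 consecutive I's

No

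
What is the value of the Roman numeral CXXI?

CXXI: C=100, X=10, X=10, I=1
100 + 10 + 10 + 1 = 121

121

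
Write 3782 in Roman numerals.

Convert 3782 to Roman numerals:
  3782 contains 3×1000 (MMM)
  782 contains 1×500 (D)
  282 contains 2×100 (CC)
  82 contains 1×50 (L)
  32 contains 3×10 (XXX)
  2 contains 2×1 (II)

MMMDCCLXXXII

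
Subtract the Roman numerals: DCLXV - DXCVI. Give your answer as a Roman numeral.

DCLXV = 665
DXCVI = 596
665 - 596 = 69

LXIX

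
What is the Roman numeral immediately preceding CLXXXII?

CLXXXII = 182, so the previous integer is 182 - 1 = 181

CLXXXI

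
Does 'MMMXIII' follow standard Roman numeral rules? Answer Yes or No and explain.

'MMMXIII': Check the rules: uses only the symbols I, V, X, L, C, D, M; no symbol is repeated more than three times in a row; V, L and D each appear at most once; no smaller symbol precedes a larger one (values never increase from left to right). Value: M (1000) + M (1000) + M (1000) + X (10) + I (1) + I (1) + I (1) = 3013. So it is a valid standard Roman numeral.

Yes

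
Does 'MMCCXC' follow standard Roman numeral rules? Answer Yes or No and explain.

'MMCCXC': Check the rules: uses only the symbols I, V, X, L, C, D, M; no symbol is repeated more than three times in a row; V, L and D each appear at most once; the only place a smaller symbol precedes a larger one is the allowed subtractive pair XC, the symbol right after such a pair (if any) is smaller than the pair's first symbol, and otherwise the values never increase from left to right. Value: M (1000) + M (1000) + C (100) + C (100) + XC (90) = 2290. So it is a valid standard Roman numeral.

Yes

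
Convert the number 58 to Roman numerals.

Convert 58 to Roman numerals:
  58 contains 1×50 (L)
  8 contains 1×5 (V)
  3 contains 3×1 (III)

LVIII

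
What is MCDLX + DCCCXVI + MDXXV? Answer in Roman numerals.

MCDLX = 1460, DCCCXVI = 816, MDXXV = 1525
1460 + 816 = 2276
2276 + 1525 = 3801

MMMDCCCI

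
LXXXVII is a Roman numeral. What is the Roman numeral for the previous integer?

LXXXVII = 87, so the previous integer is 87 - 1 = 86

LXXXVI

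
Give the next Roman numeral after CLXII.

CLXII = 162; next is 163

CLXIII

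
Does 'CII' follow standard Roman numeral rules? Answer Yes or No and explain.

'CII': Check the rules: uses only the symbols I, V, X, L, C, D, M; no symbol is repeated more than three times in a row; V, L and D each appear at most once; no smaller symbol precedes a larger one (values never increase from left to right). Value: C (100) + I (1) + I (1) = 102. So it is a valid standard Roman numeral.

Yes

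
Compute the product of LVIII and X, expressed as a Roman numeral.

LVIII = 58
X = 10
58 × 10 = 580

DLXXX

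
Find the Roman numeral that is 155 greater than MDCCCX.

MDCCCX = 1810
1810 + 155 = 1965

MCMLXV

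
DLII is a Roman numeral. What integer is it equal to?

DLII: D=500, L=50, I=1, I=1
500 + 50 + 1 + 1 = 552

552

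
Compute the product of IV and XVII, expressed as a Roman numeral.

IV = 4
XVII = 17
4 × 17 = 68

LXVIII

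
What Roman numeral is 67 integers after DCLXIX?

DCLXIX = 669
669 + 67 = 736

DCCXXXVI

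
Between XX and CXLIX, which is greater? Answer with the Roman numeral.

XX = 20
CXLIX = 149
149 is larger

CXLIX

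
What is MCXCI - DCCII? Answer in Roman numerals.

MCXCI = 1191
DCCII = 702
1191 - 702 = 489

CDLXXXIX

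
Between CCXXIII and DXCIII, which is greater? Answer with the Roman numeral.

CCXXIII = 223
DXCIII = 593
593 is larger

DXCIII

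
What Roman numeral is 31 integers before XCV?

XCV = 95
95 - 31 = 64

LXIV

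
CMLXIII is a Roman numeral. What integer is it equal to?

CMLXIII: CM=900, L=50, X=10, I=1, I=1, I=1
900 + 50 + 10 + 1 + 1 + 1 = 963

963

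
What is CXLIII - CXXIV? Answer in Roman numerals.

CXLIII = 143
CXXIV = 124
143 - 124 = 19

XIX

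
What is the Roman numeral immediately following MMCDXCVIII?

MMCDXCVIII = 2498, so the next integer is 2498 + 1 = 2499

MMCDXCIX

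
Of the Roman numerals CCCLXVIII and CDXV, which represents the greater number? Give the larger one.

CCCLXVIII = 368
CDXV = 415
415 is larger

CDXV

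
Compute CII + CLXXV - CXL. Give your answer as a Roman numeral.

CII = 102, CLXXV = 175, CXL = 140
102 + 175 = 277
277 - 140 = 137

CXXXVII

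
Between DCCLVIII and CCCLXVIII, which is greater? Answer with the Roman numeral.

DCCLVIII = 758
CCCLXVIII = 368
758 is larger

DCCLVIII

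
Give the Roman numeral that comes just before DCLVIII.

DCLVIII = 658; previous is 657

DCLVII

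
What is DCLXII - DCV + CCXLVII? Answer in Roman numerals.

DCLXII = 662, DCV = 605, CCXLVII = 247
662 - 605 = 57
57 + 247 = 304

CCCIV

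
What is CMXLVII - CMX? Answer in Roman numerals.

CMXLVII = 947
CMX = 910
947 - 910 = 37

XXXVII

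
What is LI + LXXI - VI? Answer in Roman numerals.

LI = 51, LXXI = 71, VI = 6
51 + 71 = 122
122 - 6 = 116

CXVI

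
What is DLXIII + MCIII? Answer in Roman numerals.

DLXIII = 563
MCIII = 1103
563 + 1103 = 1666

MDCLXVI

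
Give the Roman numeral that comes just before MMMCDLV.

MMMCDLV = 3455; previous is 3454

MMMCDLIV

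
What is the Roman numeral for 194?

Convert 194 to Roman numerals:
  194 contains 1×100 (C)
  94 contains 1×90 (XC)
  4 contains 1×4 (IV)

CXCIV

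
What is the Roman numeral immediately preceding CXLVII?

CXLVII = 147, so the previous integer is 147 - 1 = 146

CXLVI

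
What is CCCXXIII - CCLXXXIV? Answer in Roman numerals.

CCCXXIII = 323
CCLXXXIV = 284
323 - 284 = 39

XXXIX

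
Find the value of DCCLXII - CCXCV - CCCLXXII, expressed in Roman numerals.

DCCLXII = 762, CCXCV = 295, CCCLXXII = 372
762 - 295 = 467
467 - 372 = 95

XCV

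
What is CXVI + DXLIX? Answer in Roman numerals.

CXVI = 116
DXLIX = 549
116 + 549 = 665

DCLXV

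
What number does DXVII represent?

DXVII: D=500, X=10, V=5, I=1, I=1
500 + 10 + 5 + 1 + 1 = 517

517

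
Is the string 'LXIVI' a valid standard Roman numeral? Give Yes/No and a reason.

'LXIVI': I cannot come right after the subtractive pair IV: once I is subtracted in IV, the next symbol must be smaller than I

No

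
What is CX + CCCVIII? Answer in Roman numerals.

CX = 110
CCCVIII = 308
110 + 308 = 418

CDXVIII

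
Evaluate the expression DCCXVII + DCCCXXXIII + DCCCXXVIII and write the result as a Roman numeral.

DCCXVII = 717, DCCCXXXIII = 833, DCCCXXVIII = 828
717 + 833 = 1550
1550 + 828 = 2378

MMCCCLXXVIII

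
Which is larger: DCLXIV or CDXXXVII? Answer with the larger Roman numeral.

DCLXIV = 664
CDXXXVII = 437
664 is larger

DCLXIV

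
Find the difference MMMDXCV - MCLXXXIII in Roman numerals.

MMMDXCV = 3595
MCLXXXIII = 1183
3595 - 1183 = 2412

MMCDXII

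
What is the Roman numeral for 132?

Convert 132 to Roman numerals:
  132 contains 1×100 (C)
  32 contains 3×10 (XXX)
  2 contains 2×1 (II)

CXXXII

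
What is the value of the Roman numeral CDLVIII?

CDLVIII: CD=400, L=50, V=5, I=1, I=1, I=1
400 + 50 + 5 + 1 + 1 + 1 = 458

458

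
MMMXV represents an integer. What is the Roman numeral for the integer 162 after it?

MMMXV = 3015
3015 + 162 = 3177

MMMCLXXVII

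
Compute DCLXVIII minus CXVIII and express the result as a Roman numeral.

DCLXVIII = 668
CXVIII = 118
668 - 118 = 550

DL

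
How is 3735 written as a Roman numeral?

Convert 3735 to Roman numerals:
  3735 contains 3×1000 (MMM)
  735 contains 1×500 (D)
  235 contains 2×100 (CC)
  35 contains 3×10 (XXX)
  5 contains 1×5 (V)

MMMDCCXXXV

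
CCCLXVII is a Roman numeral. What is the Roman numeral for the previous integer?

CCCLXVII = 367, so the previous integer is 367 - 1 = 366

CCCLXVI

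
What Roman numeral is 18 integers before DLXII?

DLXII = 562
562 - 18 = 544

DXLIV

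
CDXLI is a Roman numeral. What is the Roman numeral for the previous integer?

CDXLI = 441, so the previous integer is 441 - 1 = 440

CDXL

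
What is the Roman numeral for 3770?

Convert 3770 to Roman numerals:
  3770 contains 3×1000 (MMM)
  770 contains 1×500 (D)
  270 contains 2×100 (CC)
  70 contains 1×50 (L)
  20 contains 2×10 (XX)

MMMDCCLXX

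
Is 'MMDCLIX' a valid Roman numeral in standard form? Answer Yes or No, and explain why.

'MMDCLIX': Check the rules: uses only the symbols I, V, X, L, C, D, M; no symbol is repeated more than three times in a row; V, L and D each appear at most once; the only place a smaller symbol precedes a larger one is the allowed subtractive pair IX, the symbol right after such a pair (if any) is smaller than the pair's first symbol, and otherwise the values never increase from left to right. Value: M (1000) + M (1000) + D (500) + C (100) + L (50) + IX (9) = 2659. So it is a valid standard Roman numeral.

Yes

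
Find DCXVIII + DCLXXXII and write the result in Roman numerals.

DCXVIII = 618
DCLXXXII = 682
618 + 682 = 1300

MCCC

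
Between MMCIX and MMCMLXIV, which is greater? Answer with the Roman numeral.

MMCIX = 2109
MMCMLXIV = 2964
2964 is larger

MMCMLXIV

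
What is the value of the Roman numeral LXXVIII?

LXXVIII: L=50, X=10, X=10, V=5, I=1, I=1, I=1
50 + 10 + 10 + 5 + 1 + 1 + 1 = 78

78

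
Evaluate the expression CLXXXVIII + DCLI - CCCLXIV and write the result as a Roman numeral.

CLXXXVIII = 188, DCLI = 651, CCCLXIV = 364
188 + 651 = 839
839 - 364 = 475

CDLXXV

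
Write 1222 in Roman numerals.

Convert 1222 to Roman numerals:
  1222 contains 1×1000 (M)
  222 contains 2×100 (CC)
  22 contains 2×10 (XX)
  2 contains 2×1 (II)

MCCXXII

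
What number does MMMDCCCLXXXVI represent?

MMMDCCCLXXXVI: M=1000, M=1000, M=1000, D=500, C=100, C=100, C=100, L=50, X=10, X=10, X=10, V=5, I=1
1000 + 1000 + 1000 + 500 + 100 + 100 + 100 + 50 + 10 + 10 + 10 + 5 + 1 = 3886

3886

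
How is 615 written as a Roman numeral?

Convert 615 to Roman numerals:
  615 contains 1×500 (D)
  115 contains 1×100 (C)
  15 contains 1×10 (X)
  5 contains 1×5 (V)

DCXV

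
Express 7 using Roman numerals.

Convert 7 to Roman numerals:
  7 contains 1×5 (V)
  2 contains 2×1 (II)

VII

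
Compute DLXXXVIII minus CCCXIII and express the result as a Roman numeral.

DLXXXVIII = 588
CCCXIII = 313
588 - 313 = 275

CCLXXV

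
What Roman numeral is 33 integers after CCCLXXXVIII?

CCCLXXXVIII = 388
388 + 33 = 421

CDXXI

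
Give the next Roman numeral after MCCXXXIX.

MCCXXXIX = 1239; next is 1240

MCCXL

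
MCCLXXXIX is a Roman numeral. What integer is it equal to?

MCCLXXXIX: M=1000, C=100, C=100, L=50, X=10, X=10, X=10, IX=9
1000 + 100 + 100 + 50 + 10 + 10 + 10 + 9 = 1289

1289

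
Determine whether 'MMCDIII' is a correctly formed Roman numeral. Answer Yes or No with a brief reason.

'MMCDIII': Check the rules: uses only the symbols I, V, X, L, C, D, M; no symbol is repeated more than three times in a row; V, L and D each appear at most once; the only place a smaller symbol precedes a larger one is the allowed subtractive pair CD, the symbol right after such a pair (if any) is smaller than the pair's first symbol, and otherwise the values never increase from left to right. Value: M (1000) + M (1000) + CD (400) + I (1) + I (1) + I (1) = 2403. So it is a valid standard Roman numeral.

Yes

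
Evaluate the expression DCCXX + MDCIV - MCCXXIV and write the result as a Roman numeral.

DCCXX = 720, MDCIV = 1604, MCCXXIV = 1224
720 + 1604 = 2324
2324 - 1224 = 1100

MC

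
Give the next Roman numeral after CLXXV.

CLXXV = 175; next is 176

CLXXVI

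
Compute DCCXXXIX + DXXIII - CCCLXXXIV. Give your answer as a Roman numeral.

DCCXXXIX = 739, DXXIII = 523, CCCLXXXIV = 384
739 + 523 = 1262
1262 - 384 = 878

DCCCLXXVIII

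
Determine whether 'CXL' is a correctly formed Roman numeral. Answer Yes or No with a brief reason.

'CXL': Check the rules: uses only the symbols I, V, X, L, C, D, M; no symbol is repeated more than three times in a row; V, L and D each appear at most once; the only place a smaller symbol precedes a larger one is the allowed subtractive pair XL, the symbol right after such a pair (if any) is smaller than the pair's first symbol, and otherwise the values never increase from left to right. Value: C (100) + XL (40) = 140. So it is a valid standard Roman numeral.

Yes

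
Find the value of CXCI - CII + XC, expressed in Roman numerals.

CXCI = 191, CII = 102, XC = 90
191 - 102 = 89
89 + 90 = 179

CLXXIX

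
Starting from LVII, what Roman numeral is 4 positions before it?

LVII = 57
57 - 4 = 53

LIII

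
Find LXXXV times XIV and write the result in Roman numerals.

LXXXV = 85
XIV = 14
85 × 14 = 1190

MCXC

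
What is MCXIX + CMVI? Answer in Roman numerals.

MCXIX = 1119
CMVI = 906
1119 + 906 = 2025

MMXXV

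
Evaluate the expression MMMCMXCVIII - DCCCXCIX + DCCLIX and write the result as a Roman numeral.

MMMCMXCVIII = 3998, DCCCXCIX = 899, DCCLIX = 759
3998 - 899 = 3099
3099 + 759 = 3858

MMMDCCCLVIII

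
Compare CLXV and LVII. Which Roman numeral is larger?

CLXV = 165
LVII = 57
165 is larger

CLXV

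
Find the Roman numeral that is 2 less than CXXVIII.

CXXVIII = 128
128 - 2 = 126

CXXVI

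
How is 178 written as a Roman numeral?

Convert 178 to Roman numerals:
  178 contains 1×100 (C)
  78 contains 1×50 (L)
  28 contains 2×10 (XX)
  8 contains 1×5 (V)
  3 contains 3×1 (III)

CLXXVIII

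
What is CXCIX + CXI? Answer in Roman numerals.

CXCIX = 199
CXI = 111
199 + 111 = 310

CCCX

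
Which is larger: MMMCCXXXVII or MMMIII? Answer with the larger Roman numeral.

MMMCCXXXVII = 3237
MMMIII = 3003
3237 is larger

MMMCCXXXVII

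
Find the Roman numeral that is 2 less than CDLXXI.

CDLXXI = 471
471 - 2 = 469

CDLXIX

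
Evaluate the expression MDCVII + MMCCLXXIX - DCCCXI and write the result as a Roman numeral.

MDCVII = 1607, MMCCLXXIX = 2279, DCCCXI = 811
1607 + 2279 = 3886
3886 - 811 = 3075

MMMLXXV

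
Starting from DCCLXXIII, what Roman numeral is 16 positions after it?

DCCLXXIII = 773
773 + 16 = 789

DCCLXXXIX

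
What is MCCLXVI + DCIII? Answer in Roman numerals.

MCCLXVI = 1266
DCIII = 603
1266 + 603 = 1869

MDCCCLXIX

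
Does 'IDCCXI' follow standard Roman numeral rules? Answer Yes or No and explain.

'IDCCXI': Invalid subtractive combination: ID

No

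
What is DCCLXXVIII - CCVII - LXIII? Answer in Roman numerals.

DCCLXXVIII = 778, CCVII = 207, LXIII = 63
778 - 207 = 571
571 - 63 = 508

DVIII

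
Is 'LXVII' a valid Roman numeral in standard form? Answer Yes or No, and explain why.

'LXVII': Check the rules: uses only the symbols I, V, X, L, C, D, M; no symbol is repeated more than three times in a row; V, L and D each appear at most once; no smaller symbol precedes a larger one (values never increase from left to right). Value: L (50) + X (10) + V (5) + I (1) + I (1) = 67. So it is a valid standard Roman numeral.

Yes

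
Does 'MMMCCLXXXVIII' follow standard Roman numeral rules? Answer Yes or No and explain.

'MMMCCLXXXVIII': Check the rules: uses only the symbols I, V, X, L, C, D, M; no symbol is repeated more than three times in a row; V, L and D each appear at most once; no smaller symbol precedes a larger one (values never increase from left to right). Value: M (1000) + M (1000) + M (1000) + C (100) + C (100) + L (50) + X (10) + X (10) + X (10) + V (5) + I (1) + I (1) + I (1) = 3288. So it is a valid standard Roman numeral.

Yes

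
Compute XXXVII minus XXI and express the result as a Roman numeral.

XXXVII = 37
XXI = 21
37 - 21 = 16

XVI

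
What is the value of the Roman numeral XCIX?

XCIX: XC=90, IX=9
90 + 9 = 99

99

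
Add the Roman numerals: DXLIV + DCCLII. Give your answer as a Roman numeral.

DXLIV = 544
DCCLII = 752
544 + 752 = 1296

MCCXCVI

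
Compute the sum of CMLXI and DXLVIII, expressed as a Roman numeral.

CMLXI = 961
DXLVIII = 548
961 + 548 = 1509

MDIX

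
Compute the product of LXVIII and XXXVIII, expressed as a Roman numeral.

LXVIII = 68
XXXVIII = 38
68 × 38 = 2584

MMDLXXXIV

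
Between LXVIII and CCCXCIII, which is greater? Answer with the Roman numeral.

LXVIII = 68
CCCXCIII = 393
393 is larger

CCCXCIII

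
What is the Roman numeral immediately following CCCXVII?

CCCXVII = 317; next is 318

CCCXVIII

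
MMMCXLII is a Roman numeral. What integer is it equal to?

MMMCXLII: M=1000, M=1000, M=1000, C=100, XL=40, I=1, I=1
1000 + 1000 + 1000 + 100 + 40 + 1 + 1 = 3142

3142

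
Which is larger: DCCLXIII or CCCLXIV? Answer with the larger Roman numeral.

DCCLXIII = 763
CCCLXIV = 364
763 is larger

DCCLXIII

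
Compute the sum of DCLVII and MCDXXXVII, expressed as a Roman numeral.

DCLVII = 657
MCDXXXVII = 1437
657 + 1437 = 2094

MMXCIV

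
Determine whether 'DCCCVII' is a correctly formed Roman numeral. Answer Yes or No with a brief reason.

'DCCCVII': Check the rules: uses only the symbols I, V, X, L, C, D, M; no symbol is repeated more than three times in a row; V, L and D each appear at most once; no smaller symbol precedes a larger one (values never increase from left to right). Value: D (500) + C (100) + C (100) + C (100) + V (5) + I (1) + I (1) = 807. So it is a valid standard Roman numeral.

Yes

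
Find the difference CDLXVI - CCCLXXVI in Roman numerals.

CDLXVI = 466
CCCLXXVI = 376
466 - 376 = 90

XC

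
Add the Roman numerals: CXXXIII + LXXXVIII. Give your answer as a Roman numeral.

CXXXIII = 133
LXXXVIII = 88
133 + 88 = 221

CCXXI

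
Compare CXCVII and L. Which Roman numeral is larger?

CXCVII = 197
L = 50
197 is larger

CXCVII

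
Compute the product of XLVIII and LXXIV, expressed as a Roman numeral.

XLVIII = 48
LXXIV = 74
48 × 74 = 3552

MMMDLII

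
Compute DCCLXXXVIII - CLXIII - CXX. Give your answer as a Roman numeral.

DCCLXXXVIII = 788, CLXIII = 163, CXX = 120
788 - 163 = 625
625 - 120 = 505

DV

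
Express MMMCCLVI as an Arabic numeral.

MMMCCLVI: M=1000, M=1000, M=1000, C=100, C=100, L=50, V=5, I=1
1000 + 1000 + 1000 + 100 + 100 + 50 + 5 + 1 = 3256

3256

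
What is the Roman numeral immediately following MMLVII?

MMLVII = 2057, so the next integer is 2057 + 1 = 2058

MMLVIII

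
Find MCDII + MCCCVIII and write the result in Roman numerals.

MCDII = 1402
MCCCVIII = 1308
1402 + 1308 = 2710

MMDCCX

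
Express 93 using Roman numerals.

Convert 93 to Roman numerals:
  93 contains 1×90 (XC)
  3 contains 3×1 (III)

XCIII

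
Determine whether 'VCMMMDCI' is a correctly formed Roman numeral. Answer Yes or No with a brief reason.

'VCMMMDCI': Invalid subtractive combination: VC

No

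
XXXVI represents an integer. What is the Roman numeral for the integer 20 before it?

XXXVI = 36
36 - 20 = 16

XVI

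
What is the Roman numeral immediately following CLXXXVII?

CLXXXVII = 187; next is 188

CLXXXVIII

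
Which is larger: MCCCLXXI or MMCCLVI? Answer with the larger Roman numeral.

MCCCLXXI = 1371
MMCCLVI = 2256
2256 is larger

MMCCLVI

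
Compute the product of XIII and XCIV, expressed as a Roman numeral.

XIII = 13
XCIV = 94
13 × 94 = 1222

MCCXXII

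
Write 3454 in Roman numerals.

Convert 3454 to Roman numerals:
  3454 contains 3×1000 (MMM)
  454 contains 1×400 (CD)
  54 contains 1×50 (L)
  4 contains 1×4 (IV)

MMMCDLIV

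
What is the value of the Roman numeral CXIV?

CXIV: C=100, X=10, IV=4
100 + 10 + 4 = 114

114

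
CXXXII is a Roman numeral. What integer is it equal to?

CXXXII: C=100, X=10, X=10, X=10, I=1, I=1
100 + 10 + 10 + 10 + 1 + 1 = 132

132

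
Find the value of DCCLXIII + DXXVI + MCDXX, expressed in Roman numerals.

DCCLXIII = 763, DXXVI = 526, MCDXX = 1420
763 + 526 = 1289
1289 + 1420 = 2709

MMDCCIX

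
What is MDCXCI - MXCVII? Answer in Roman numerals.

MDCXCI = 1691
MXCVII = 1097
1691 - 1097 = 594

DXCIV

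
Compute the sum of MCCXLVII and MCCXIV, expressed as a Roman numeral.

MCCXLVII = 1247
MCCXIV = 1214
1247 + 1214 = 2461

MMCDLXI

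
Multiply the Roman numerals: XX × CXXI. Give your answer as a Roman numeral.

XX = 20
CXXI = 121
20 × 121 = 2420

MMCDXX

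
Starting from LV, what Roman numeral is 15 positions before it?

LV = 55
55 - 15 = 40

XL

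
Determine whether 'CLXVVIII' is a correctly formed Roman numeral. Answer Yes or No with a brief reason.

'CLXVVIII': V should not appear more than once

No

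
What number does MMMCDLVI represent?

MMMCDLVI: M=1000, M=1000, M=1000, CD=400, L=50, V=5, I=1
1000 + 1000 + 1000 + 400 + 50 + 5 + 1 = 3456

3456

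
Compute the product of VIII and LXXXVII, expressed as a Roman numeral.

VIII = 8
LXXXVII = 87
8 × 87 = 696

DCXCVI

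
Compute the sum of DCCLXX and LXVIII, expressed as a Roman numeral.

DCCLXX = 770
LXVIII = 68
770 + 68 = 838

DCCCXXXVIII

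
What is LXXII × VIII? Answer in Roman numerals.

LXXII = 72
VIII = 8
72 × 8 = 576

DLXXVI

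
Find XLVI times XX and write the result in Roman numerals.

XLVI = 46
XX = 20
46 × 20 = 920

CMXX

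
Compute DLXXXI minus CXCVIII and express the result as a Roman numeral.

DLXXXI = 581
CXCVIII = 198
581 - 198 = 383

CCCLXXXIII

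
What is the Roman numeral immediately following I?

I = 1, so the next integer is 1 + 1 = 2

II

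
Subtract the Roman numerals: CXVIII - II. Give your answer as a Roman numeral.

CXVIII = 118
II = 2
118 - 2 = 116

CXVI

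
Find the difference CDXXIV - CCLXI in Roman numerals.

CDXXIV = 424
CCLXI = 261
424 - 261 = 163

CLXIII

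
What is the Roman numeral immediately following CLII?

CLII = 152, so the next integer is 152 + 1 = 153

CLIII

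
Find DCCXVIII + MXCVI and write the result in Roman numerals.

DCCXVIII = 718
MXCVI = 1096
718 + 1096 = 1814

MDCCCXIV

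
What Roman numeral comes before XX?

XX = 20; previous is 19

XIX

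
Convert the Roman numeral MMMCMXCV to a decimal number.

MMMCMXCV: M=1000, M=1000, M=1000, CM=900, XC=90, V=5
1000 + 1000 + 1000 + 900 + 90 + 5 = 3995

3995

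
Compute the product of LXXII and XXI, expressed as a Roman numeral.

LXXII = 72
XXI = 21
72 × 21 = 1512

MDXII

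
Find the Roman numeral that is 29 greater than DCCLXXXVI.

DCCLXXXVI = 786
786 + 29 = 815

DCCCXV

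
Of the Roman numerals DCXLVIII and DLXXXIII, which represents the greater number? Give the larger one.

DCXLVIII = 648
DLXXXIII = 583
648 is larger

DCXLVIII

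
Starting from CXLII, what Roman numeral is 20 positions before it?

CXLII = 142
142 - 20 = 122

CXXII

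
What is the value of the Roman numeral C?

C: C=100

100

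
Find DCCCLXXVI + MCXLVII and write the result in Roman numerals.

DCCCLXXVI = 876
MCXLVII = 1147
876 + 1147 = 2023

MMXXIII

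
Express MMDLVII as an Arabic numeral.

MMDLVII: M=1000, M=1000, D=500, L=50, V=5, I=1, I=1
1000 + 1000 + 500 + 50 + 5 + 1 + 1 = 2557

2557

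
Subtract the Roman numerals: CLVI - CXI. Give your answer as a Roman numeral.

CLVI = 156
CXI = 111
156 - 111 = 45

XLV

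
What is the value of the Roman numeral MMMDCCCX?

MMMDCCCX: M=1000, M=1000, M=1000, D=500, C=100, C=100, C=100, X=10
1000 + 1000 + 1000 + 500 + 100 + 100 + 100 + 10 = 3810

3810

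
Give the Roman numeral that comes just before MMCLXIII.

MMCLXIII = 2163, so the previous integer is 2163 - 1 = 2162

MMCLXII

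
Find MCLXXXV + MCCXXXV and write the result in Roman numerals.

MCLXXXV = 1185
MCCXXXV = 1235
1185 + 1235 = 2420

MMCDXX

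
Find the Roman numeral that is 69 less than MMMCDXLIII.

MMMCDXLIII = 3443
3443 - 69 = 3374

MMMCCCLXXIV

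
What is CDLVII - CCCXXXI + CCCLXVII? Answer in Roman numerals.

CDLVII = 457, CCCXXXI = 331, CCCLXVII = 367
457 - 331 = 126
126 + 367 = 493

CDXCIII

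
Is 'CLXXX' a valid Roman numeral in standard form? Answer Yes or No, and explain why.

'CLXXX': Check the rules: uses only the symbols I, V, X, L, C, D, M; no symbol is repeated more than three times in a row; V, L and D each appear at most once; no smaller symbol precedes a larger one (values never increase from left to right). Value: C (100) + L (50) + X (10) + X (10) + X (10) = 180. So it is a valid standard Roman numeral.

Yes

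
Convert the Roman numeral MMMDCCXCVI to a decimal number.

MMMDCCXCVI: M=1000, M=1000, M=1000, D=500, C=100, C=100, XC=90, V=5, I=1
1000 + 1000 + 1000 + 500 + 100 + 100 + 90 + 5 + 1 = 3796

3796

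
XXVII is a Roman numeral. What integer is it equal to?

XXVII: X=10, X=10, V=5, I=1, I=1
10 + 10 + 5 + 1 + 1 = 27

27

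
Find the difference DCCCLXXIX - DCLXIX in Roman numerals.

DCCCLXXIX = 879
DCLXIX = 669
879 - 669 = 210

CCX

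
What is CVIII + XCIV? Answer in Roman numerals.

CVIII = 108
XCIV = 94
108 + 94 = 202

CCII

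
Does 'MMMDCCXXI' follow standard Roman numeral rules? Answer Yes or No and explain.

'MMMDCCXXI': Check the rules: uses only the symbols I, V, X, L, C, D, M; no symbol is repeated more than three times in a row; V, L and D each appear at most once; no smaller symbol precedes a larger one (values never increase from left to right). Value: M (1000) + M (1000) + M (1000) + D (500) + C (100) + C (100) + X (10) + X (10) + I (1) = 3721. So it is a valid standard Roman numeral.

Yes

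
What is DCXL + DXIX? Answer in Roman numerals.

DCXL = 640
DXIX = 519
640 + 519 = 1159

MCLIX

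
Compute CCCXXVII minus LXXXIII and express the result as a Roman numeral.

CCCXXVII = 327
LXXXIII = 83
327 - 83 = 244

CCXLIV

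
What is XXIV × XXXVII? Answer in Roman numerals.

XXIV = 24
XXXVII = 37
24 × 37 = 888

DCCCLXXXVIII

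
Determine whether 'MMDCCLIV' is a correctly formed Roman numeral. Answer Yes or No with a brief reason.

'MMDCCLIV': Check the rules: uses only the symbols I, V, X, L, C, D, M; no symbol is repeated more than three times in a row; V, L and D each appear at most once; the only place a smaller symbol precedes a larger one is the allowed subtractive pair IV, the symbol right after such a pair (if any) is smaller than the pair's first symbol, and otherwise the values never increase from left to right. Value: M (1000) + M (1000) + D (500) + C (100) + C (100) + L (50) + IV (4) = 2754. So it is a valid standard Roman numeral.

Yes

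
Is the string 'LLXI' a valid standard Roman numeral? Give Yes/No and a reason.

'LLXI': L should not appear more than once

No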